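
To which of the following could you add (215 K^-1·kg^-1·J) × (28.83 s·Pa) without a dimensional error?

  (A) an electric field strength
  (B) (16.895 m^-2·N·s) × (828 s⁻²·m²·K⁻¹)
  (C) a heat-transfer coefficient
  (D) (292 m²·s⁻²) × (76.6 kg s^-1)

Reference: [m²·s⁻²·K⁻¹] · [kg·m⁻¹·s⁻¹] = kg·m·s⁻³·K⁻¹.
Each option:
  (A) [electric field strength] = kg·m·s⁻³·A⁻¹
  (B) [kg·m⁻¹·s⁻¹] · [m²·s⁻²·K⁻¹] = kg·m·s⁻³·K⁻¹  ← same
  (C) [heat-transfer coefficient] = kg·s⁻³·K⁻¹
  (D) [m²·s⁻²] · [kg·s⁻¹] = kg·m²·s⁻³
Only (B) matches kg·m·s⁻³·K⁻¹.

(B)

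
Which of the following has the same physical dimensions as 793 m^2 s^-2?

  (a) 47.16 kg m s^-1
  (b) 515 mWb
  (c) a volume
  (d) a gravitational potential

Reference: m²·s⁻².
Each option:
  (a) kg·m·s⁻¹
  (b) Wb = V·s = kg·m²·s⁻²·A⁻¹
  (c) [volume] = m³
  (d) [gravitational potential] = m²·s⁻²  ← same
Only (d) matches m²·s⁻².

(d)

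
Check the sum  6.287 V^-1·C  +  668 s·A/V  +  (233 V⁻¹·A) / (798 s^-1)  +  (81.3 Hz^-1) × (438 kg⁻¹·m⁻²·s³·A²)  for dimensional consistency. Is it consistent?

Yes

In SI base units:
  6.287 V^-1·C:  C·V⁻¹ = s·A·(J·C⁻¹)⁻¹ = kg⁻¹·m⁻²·s⁴·A²
  668 s·A/V:  A·s·V⁻¹ = A·s·(J·C⁻¹)⁻¹ = kg⁻¹·m⁻²·s⁴·A²
  (233 V⁻¹·A) / (798 s^-1):  [kg⁻¹·m⁻²·s³·A²] / [s⁻¹] = kg⁻¹·m⁻²·s⁴·A²
  (81.3 Hz^-1) × (438 kg⁻¹·m⁻²·s³·A²):  [s] · [kg⁻¹·m⁻²·s³·A²] = kg⁻¹·m⁻²·s⁴·A²
Every term reduces to kg⁻¹·m⁻²·s⁴·A².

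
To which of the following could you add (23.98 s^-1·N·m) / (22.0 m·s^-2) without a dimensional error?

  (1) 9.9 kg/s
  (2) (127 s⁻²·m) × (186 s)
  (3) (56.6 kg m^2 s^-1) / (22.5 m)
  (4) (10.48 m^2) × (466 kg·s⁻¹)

(3)

Reference: [kg·m²·s⁻³] / [m·s⁻²] = kg·m·s⁻¹.
Each option:
  (1) kg·s⁻¹
  (2) [m·s⁻²] · [s] = m·s⁻¹
  (3) [kg·m²·s⁻¹] / [m] = kg·m·s⁻¹  ← same
  (4) [m²] · [kg·s⁻¹] = kg·m²·s⁻¹
Only (3) matches kg·m·s⁻¹.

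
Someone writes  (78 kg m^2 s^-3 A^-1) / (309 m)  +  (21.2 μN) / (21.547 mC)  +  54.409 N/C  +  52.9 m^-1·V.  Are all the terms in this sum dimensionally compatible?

Dimensions:
  (78 kg m^2 s^-3 A^-1) / (309 m):  [kg·m²·s⁻³·A⁻¹] / [m] = kg·m·s⁻³·A⁻¹
  (21.2 μN) / (21.547 mC):  [kg·m·s⁻²] / [s·A] = kg·m·s⁻³·A⁻¹
  54.409 N/C:  N·C⁻¹ = kg·m·s⁻²·(s·A)⁻¹ = kg·m·s⁻³·A⁻¹
  52.9 m^-1·V:  V·m⁻¹ = J·C⁻¹·m⁻¹ = kg·m·s⁻³·A⁻¹
Every term reduces to kg·m·s⁻³·A⁻¹.

Yes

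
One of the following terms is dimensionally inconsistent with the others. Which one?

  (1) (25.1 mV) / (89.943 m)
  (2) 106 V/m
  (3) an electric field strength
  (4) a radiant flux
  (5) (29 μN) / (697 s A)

Expand each in SI base units:
  (1) [kg·m²·s⁻³·A⁻¹] / [m] = kg·m·s⁻³·A⁻¹
  (2) V·m⁻¹ = J·C⁻¹·m⁻¹ = kg·m·s⁻³·A⁻¹
  (3) [electric field strength] = kg·m·s⁻³·A⁻¹
  (4) [radiant flux] = kg·m²·s⁻³
  (5) [kg·m·s⁻²] / [s·A] = kg·m·s⁻³·A⁻¹
All reduce to kg·m·s⁻³·A⁻¹ except (4), which is kg·m²·s⁻³.

(4)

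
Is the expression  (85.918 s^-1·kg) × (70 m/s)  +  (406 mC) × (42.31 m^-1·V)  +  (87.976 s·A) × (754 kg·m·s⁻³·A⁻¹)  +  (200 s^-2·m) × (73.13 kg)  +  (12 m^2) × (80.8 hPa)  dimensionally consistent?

Dimensions:
  (85.918 s^-1·kg) × (70 m/s):  [kg·s⁻¹] · [m·s⁻¹] = kg·m·s⁻²
  (406 mC) × (42.31 m^-1·V):  [s·A] · [kg·m·s⁻³·A⁻¹] = kg·m·s⁻²
  (87.976 s·A) × (754 kg·m·s⁻³·A⁻¹):  [s·A] · [kg·m·s⁻³·A⁻¹] = kg·m·s⁻²
  (200 s^-2·m) × (73.13 kg):  [m·s⁻²] · [kg] = kg·m·s⁻²
  (12 m^2) × (80.8 hPa):  [m²] · [kg·m⁻¹·s⁻²] = kg·m·s⁻²
Every term reduces to kg·m·s⁻².

Yes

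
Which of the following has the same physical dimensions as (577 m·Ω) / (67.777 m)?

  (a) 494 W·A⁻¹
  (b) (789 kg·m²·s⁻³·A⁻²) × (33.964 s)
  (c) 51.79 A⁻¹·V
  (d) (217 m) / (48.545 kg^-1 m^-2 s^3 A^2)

Reference: [kg·m³·s⁻³·A⁻²] / [m] = kg·m²·s⁻³·A⁻².
Each option:
  (a) W·A⁻¹ = J·s⁻¹·A⁻¹ = kg·m²·s⁻³·A⁻¹
  (b) [kg·m²·s⁻³·A⁻²] · [s] = kg·m²·s⁻²·A⁻²
  (c) V·A⁻¹ = J·C⁻¹·A⁻¹ = kg·m²·s⁻³·A⁻²  ← same
  (d) [m] / [kg⁻¹·m⁻²·s³·A²] = kg·m³·s⁻³·A⁻²
Only (c) matches kg·m²·s⁻³·A⁻².

(c)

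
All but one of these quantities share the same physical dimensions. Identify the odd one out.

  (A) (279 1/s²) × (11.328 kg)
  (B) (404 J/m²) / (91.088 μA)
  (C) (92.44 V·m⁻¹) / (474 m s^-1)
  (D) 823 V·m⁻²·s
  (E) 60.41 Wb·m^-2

Reduce each to base SI dimensions:
  (A) [s⁻²] · [kg] = kg·s⁻²
  (B) [kg·s⁻²] / [A] = kg·s⁻²·A⁻¹
  (C) [kg·m·s⁻³·A⁻¹] / [m·s⁻¹] = kg·s⁻²·A⁻¹
  (D) V·s·m⁻² = J·C⁻¹·s·m⁻² = kg·s⁻²·A⁻¹
  (E) Wb·m⁻² = V·s·m⁻² = kg·s⁻²·A⁻¹
All reduce to kg·s⁻²·A⁻¹ except (A), which is kg·s⁻².

(A)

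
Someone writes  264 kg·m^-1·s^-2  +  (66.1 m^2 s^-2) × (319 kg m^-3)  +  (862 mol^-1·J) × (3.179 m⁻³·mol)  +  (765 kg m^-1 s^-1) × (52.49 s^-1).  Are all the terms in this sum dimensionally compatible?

Yes

Dimensions:
  264 kg·m^-1·s^-2:  kg·m⁻¹·s⁻²
  (66.1 m^2 s^-2) × (319 kg m^-3):  [m²·s⁻²] · [kg·m⁻³] = kg·m⁻¹·s⁻²
  (862 mol^-1·J) × (3.179 m⁻³·mol):  [kg·m²·s⁻²·mol⁻¹] · [m⁻³·mol] = kg·m⁻¹·s⁻²
  (765 kg m^-1 s^-1) × (52.49 s^-1):  [kg·m⁻¹·s⁻¹] · [s⁻¹] = kg·m⁻¹·s⁻²
Every term reduces to kg·m⁻¹·s⁻².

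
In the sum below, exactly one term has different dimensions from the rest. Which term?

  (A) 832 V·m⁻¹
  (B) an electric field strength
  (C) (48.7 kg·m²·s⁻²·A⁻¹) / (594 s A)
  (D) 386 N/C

(C)

Expand each in SI base units:
  (A) V·m⁻¹ = J·C⁻¹·m⁻¹ = kg·m·s⁻³·A⁻¹
  (B) [electric field strength] = kg·m·s⁻³·A⁻¹
  (C) [kg·m²·s⁻²·A⁻¹] / [s·A] = kg·m²·s⁻³·A⁻²
  (D) N·C⁻¹ = kg·m·s⁻²·(s·A)⁻¹ = kg·m·s⁻³·A⁻¹
All reduce to kg·m·s⁻³·A⁻¹ except (C), which is kg·m²·s⁻³·A⁻².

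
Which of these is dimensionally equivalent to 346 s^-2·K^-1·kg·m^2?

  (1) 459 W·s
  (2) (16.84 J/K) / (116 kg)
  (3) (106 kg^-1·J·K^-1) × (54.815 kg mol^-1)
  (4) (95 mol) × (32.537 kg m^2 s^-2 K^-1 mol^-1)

(4)

Reference: kg·m²·s⁻²·K⁻¹.
Each option:
  (1) W·s = J·s⁻¹·s = kg·m²·s⁻²
  (2) [kg·m²·s⁻²·K⁻¹] / [kg] = m²·s⁻²·K⁻¹
  (3) [m²·s⁻²·K⁻¹] · [kg·mol⁻¹] = kg·m²·s⁻²·K⁻¹·mol⁻¹
  (4) [mol] · [kg·m²·s⁻²·K⁻¹·mol⁻¹] = kg·m²·s⁻²·K⁻¹  ← same
Only (4) matches kg·m²·s⁻²·K⁻¹.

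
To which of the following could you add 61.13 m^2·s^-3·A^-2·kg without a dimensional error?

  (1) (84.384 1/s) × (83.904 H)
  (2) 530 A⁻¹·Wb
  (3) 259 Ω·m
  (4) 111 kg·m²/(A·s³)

Reference: kg·m²·s⁻³·A⁻².
Each option:
  (1) [s⁻¹] · [kg·m²·s⁻²·A⁻²] = kg·m²·s⁻³·A⁻²  ← same
  (2) Wb·A⁻¹ = V·s·A⁻¹ = kg·m²·s⁻²·A⁻²
  (3) Ω·m = V·A⁻¹·m = kg·m³·s⁻³·A⁻²
  (4) kg·m²·s⁻³·A⁻¹
Only (1) matches kg·m²·s⁻³·A⁻².

(1)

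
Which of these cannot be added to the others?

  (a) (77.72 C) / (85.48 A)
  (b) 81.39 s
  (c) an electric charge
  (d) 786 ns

(c)

Expand each in SI base units:
  (a) [s·A] / [A] = s
  (b) s
  (c) [electric charge] = s·A
  (d) s
All reduce to s except (c), which is s·A.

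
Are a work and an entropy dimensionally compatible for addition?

No

Expand each in SI base units:
  a work:  [work] = kg·m²·s⁻²
  an entropy:  [entropy] = kg·m²·s⁻²·K⁻¹
kg·m²·s⁻² ≠ kg·m²·s⁻²·K⁻¹, so they cannot be added.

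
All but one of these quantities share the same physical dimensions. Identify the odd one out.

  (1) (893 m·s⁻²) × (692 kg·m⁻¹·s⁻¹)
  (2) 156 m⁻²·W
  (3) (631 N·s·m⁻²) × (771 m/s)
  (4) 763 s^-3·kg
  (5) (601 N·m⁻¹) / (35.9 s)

In SI base units:
  (1) [m·s⁻²] · [kg·m⁻¹·s⁻¹] = kg·s⁻³
  (2) W·m⁻² = J·s⁻¹·m⁻² = kg·s⁻³
  (3) [kg·m⁻¹·s⁻¹] · [m·s⁻¹] = kg·s⁻²
  (4) kg·s⁻³
  (5) [kg·s⁻²] / [s] = kg·s⁻³
All reduce to kg·s⁻³ except (3), which is kg·s⁻².

(3)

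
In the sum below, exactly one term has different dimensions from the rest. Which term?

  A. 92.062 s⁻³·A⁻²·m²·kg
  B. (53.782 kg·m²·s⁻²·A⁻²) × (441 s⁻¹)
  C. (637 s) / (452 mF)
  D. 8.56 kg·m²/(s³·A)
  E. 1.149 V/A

D.

Expand each in SI base units:
  A. kg·m²·s⁻³·A⁻²
  B. [kg·m²·s⁻²·A⁻²] · [s⁻¹] = kg·m²·s⁻³·A⁻²
  C. [s] / [kg⁻¹·m⁻²·s⁴·A²] = kg·m²·s⁻³·A⁻²
  D. kg·m²·s⁻³·A⁻¹
  E. V·A⁻¹ = J·C⁻¹·A⁻¹ = kg·m²·s⁻³·A⁻²
All reduce to kg·m²·s⁻³·A⁻² except D., which is kg·m²·s⁻³·A⁻¹.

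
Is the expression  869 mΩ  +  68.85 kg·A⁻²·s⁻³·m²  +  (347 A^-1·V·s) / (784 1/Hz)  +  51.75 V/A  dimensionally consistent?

Yes

Dimensions:
  869 mΩ:  Ω = V·A⁻¹ = kg·m²·s⁻³·A⁻²
  68.85 kg·A⁻²·s⁻³·m²:  kg·m²·s⁻³·A⁻²
  (347 A^-1·V·s) / (784 1/Hz):  [kg·m²·s⁻²·A⁻²] / [s] = kg·m²·s⁻³·A⁻²
  51.75 V/A:  V·A⁻¹ = J·C⁻¹·A⁻¹ = kg·m²·s⁻³·A⁻²
Every term reduces to kg·m²·s⁻³·A⁻².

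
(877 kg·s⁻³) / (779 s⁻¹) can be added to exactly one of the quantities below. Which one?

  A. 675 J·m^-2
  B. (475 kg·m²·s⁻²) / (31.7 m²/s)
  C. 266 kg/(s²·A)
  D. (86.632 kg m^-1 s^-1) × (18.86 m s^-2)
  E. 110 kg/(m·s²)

Reference: [kg·s⁻³] / [s⁻¹] = kg·s⁻².
Each option:
  A. J·m⁻² = N·m·m⁻² = kg·s⁻²  ← same
  B. [kg·m²·s⁻²] / [m²·s⁻¹] = kg·s⁻¹
  C. kg·s⁻²·A⁻¹
  D. [kg·m⁻¹·s⁻¹] · [m·s⁻²] = kg·s⁻³
  E. kg·m⁻¹·s⁻²
Only A. matches kg·s⁻².

A.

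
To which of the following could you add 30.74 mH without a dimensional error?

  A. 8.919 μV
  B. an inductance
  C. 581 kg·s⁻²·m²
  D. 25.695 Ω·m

B.

Reference: H = V·s·A⁻¹ = kg·m²·s⁻²·A⁻².
Each option:
  A. V = J·C⁻¹ = kg·m²·s⁻³·A⁻¹
  B. [inductance] = kg·m²·s⁻²·A⁻²  ← same
  C. kg·m²·s⁻²
  D. Ω·m = V·A⁻¹·m = kg·m³·s⁻³·A⁻²
Only B. matches kg·m²·s⁻²·A⁻².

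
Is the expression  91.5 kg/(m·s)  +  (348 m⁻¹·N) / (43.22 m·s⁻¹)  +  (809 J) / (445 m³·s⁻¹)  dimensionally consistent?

Yes

In SI base units:
  91.5 kg/(m·s):  kg·m⁻¹·s⁻¹
  (348 m⁻¹·N) / (43.22 m·s⁻¹):  [kg·s⁻²] / [m·s⁻¹] = kg·m⁻¹·s⁻¹
  (809 J) / (445 m³·s⁻¹):  [kg·m²·s⁻²] / [m³·s⁻¹] = kg·m⁻¹·s⁻¹
Every term reduces to kg·m⁻¹·s⁻¹.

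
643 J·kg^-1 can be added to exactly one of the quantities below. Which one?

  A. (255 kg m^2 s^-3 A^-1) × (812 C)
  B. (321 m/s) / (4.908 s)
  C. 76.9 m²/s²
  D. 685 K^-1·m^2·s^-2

C.

Reference: J·kg⁻¹ = N·m·kg⁻¹ = m²·s⁻².
Each option:
  A. [kg·m²·s⁻³·A⁻¹] · [s·A] = kg·m²·s⁻²
  B. [m·s⁻¹] / [s] = m·s⁻²
  C. m²·s⁻²  ← same
  D. m²·s⁻²·K⁻¹
Only C. matches m²·s⁻².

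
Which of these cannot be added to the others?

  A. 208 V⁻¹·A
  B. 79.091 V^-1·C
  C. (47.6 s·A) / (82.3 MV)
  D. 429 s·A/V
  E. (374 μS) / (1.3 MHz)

In SI base units:
  A. A·V⁻¹ = A·(J·C⁻¹)⁻¹ = kg⁻¹·m⁻²·s³·A²
  B. C·V⁻¹ = s·A·(J·C⁻¹)⁻¹ = kg⁻¹·m⁻²·s⁴·A²
  C. [s·A] / [kg·m²·s⁻³·A⁻¹] = kg⁻¹·m⁻²·s⁴·A²
  D. A·s·V⁻¹ = A·s·(J·C⁻¹)⁻¹ = kg⁻¹·m⁻²·s⁴·A²
  E. [kg⁻¹·m⁻²·s³·A²] / [s⁻¹] = kg⁻¹·m⁻²·s⁴·A²
All reduce to kg⁻¹·m⁻²·s⁴·A² except A., which is kg⁻¹·m⁻²·s³·A².

A.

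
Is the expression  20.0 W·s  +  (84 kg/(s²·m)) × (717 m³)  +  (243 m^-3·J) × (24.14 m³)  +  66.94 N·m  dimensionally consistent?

Expand each in SI base units:
  20.0 W·s:  W·s = J·s⁻¹·s = kg·m²·s⁻²
  (84 kg/(s²·m)) × (717 m³):  [kg·m⁻¹·s⁻²] · [m³] = kg·m²·s⁻²
  (243 m^-3·J) × (24.14 m³):  [kg·m⁻¹·s⁻²] · [m³] = kg·m²·s⁻²
  66.94 N·m:  N·m = kg·m·s⁻²·m = kg·m²·s⁻²
Every term reduces to kg·m²·s⁻².

Yes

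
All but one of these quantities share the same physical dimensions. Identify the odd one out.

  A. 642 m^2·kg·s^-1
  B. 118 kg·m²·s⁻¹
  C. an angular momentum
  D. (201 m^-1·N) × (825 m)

D.

In SI base units:
  A. kg·m²·s⁻¹
  B. kg·m²·s⁻¹
  C. [angular momentum] = kg·m²·s⁻¹
  D. [kg·s⁻²] · [m] = kg·m·s⁻²
All reduce to kg·m²·s⁻¹ except D., which is kg·m·s⁻².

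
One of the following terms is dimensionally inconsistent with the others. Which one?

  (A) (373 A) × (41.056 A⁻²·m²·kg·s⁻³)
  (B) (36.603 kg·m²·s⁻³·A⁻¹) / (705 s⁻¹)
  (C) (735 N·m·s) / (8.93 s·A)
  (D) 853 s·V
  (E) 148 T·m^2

(A)

Work out the base dimensions of each:
  (A) [A] · [kg·m²·s⁻³·A⁻²] = kg·m²·s⁻³·A⁻¹
  (B) [kg·m²·s⁻³·A⁻¹] / [s⁻¹] = kg·m²·s⁻²·A⁻¹
  (C) [kg·m²·s⁻¹] / [s·A] = kg·m²·s⁻²·A⁻¹
  (D) V·s = J·C⁻¹·s = kg·m²·s⁻²·A⁻¹
  (E) T·m² = Wb·m⁻²·m² = kg·m²·s⁻²·A⁻¹
All reduce to kg·m²·s⁻²·A⁻¹ except (A), which is kg·m²·s⁻³·A⁻¹.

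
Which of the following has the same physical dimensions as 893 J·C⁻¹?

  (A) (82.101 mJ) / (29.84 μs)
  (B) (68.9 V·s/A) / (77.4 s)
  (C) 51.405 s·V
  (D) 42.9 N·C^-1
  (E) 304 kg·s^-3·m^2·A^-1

Reference: J·C⁻¹ = N·m·(s·A)⁻¹ = kg·m²·s⁻³·A⁻¹.
Each option:
  (A) [kg·m²·s⁻²] / [s] = kg·m²·s⁻³
  (B) [kg·m²·s⁻²·A⁻²] / [s] = kg·m²·s⁻³·A⁻²
  (C) V·s = J·C⁻¹·s = kg·m²·s⁻²·A⁻¹
  (D) N·C⁻¹ = kg·m·s⁻²·(s·A)⁻¹ = kg·m·s⁻³·A⁻¹
  (E) kg·m²·s⁻³·A⁻¹  ← same
Only (E) matches kg·m²·s⁻³·A⁻¹.

(E)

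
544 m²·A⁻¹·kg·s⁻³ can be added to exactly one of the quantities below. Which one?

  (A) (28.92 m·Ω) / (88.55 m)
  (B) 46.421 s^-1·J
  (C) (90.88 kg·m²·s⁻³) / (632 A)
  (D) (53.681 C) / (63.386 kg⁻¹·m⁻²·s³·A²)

(C)

Reference: kg·m²·s⁻³·A⁻¹.
Each option:
  (A) [kg·m³·s⁻³·A⁻²] / [m] = kg·m²·s⁻³·A⁻²
  (B) J·s⁻¹ = N·m·s⁻¹ = kg·m²·s⁻³
  (C) [kg·m²·s⁻³] / [A] = kg·m²·s⁻³·A⁻¹  ← same
  (D) [s·A] / [kg⁻¹·m⁻²·s³·A²] = kg·m²·s⁻²·A⁻¹
Only (C) matches kg·m²·s⁻³·A⁻¹.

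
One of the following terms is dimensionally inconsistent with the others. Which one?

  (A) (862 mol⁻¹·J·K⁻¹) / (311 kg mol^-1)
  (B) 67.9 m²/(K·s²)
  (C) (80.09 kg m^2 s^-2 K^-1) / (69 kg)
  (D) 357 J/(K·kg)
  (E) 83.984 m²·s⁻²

Work out the base dimensions of each:
  (A) [kg·m²·s⁻²·K⁻¹·mol⁻¹] / [kg·mol⁻¹] = m²·s⁻²·K⁻¹
  (B) m²·s⁻²·K⁻¹
  (C) [kg·m²·s⁻²·K⁻¹] / [kg] = m²·s⁻²·K⁻¹
  (D) J·kg⁻¹·K⁻¹ = N·m·kg⁻¹·K⁻¹ = m²·s⁻²·K⁻¹
  (E) m²·s⁻²
All reduce to m²·s⁻²·K⁻¹ except (E), which is m²·s⁻².

(E)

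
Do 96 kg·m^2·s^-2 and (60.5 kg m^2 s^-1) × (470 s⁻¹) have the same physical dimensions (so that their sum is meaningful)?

Yes

Reduce each to base SI dimensions:
  96 kg·m^2·s^-2:  kg·m²·s⁻²
  (60.5 kg m^2 s^-1) × (470 s⁻¹):  [kg·m²·s⁻¹] · [s⁻¹] = kg·m²·s⁻²
Both are kg·m²·s⁻², so they have the same dimensions and can be added.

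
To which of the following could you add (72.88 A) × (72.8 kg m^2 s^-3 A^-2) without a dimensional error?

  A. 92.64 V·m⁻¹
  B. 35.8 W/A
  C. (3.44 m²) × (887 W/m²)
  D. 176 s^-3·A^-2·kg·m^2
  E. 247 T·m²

Reference: [A] · [kg·m²·s⁻³·A⁻²] = kg·m²·s⁻³·A⁻¹.
Each option:
  A. V·m⁻¹ = J·C⁻¹·m⁻¹ = kg·m·s⁻³·A⁻¹
  B. W·A⁻¹ = J·s⁻¹·A⁻¹ = kg·m²·s⁻³·A⁻¹  ← same
  C. [m²] · [kg·s⁻³] = kg·m²·s⁻³
  D. kg·m²·s⁻³·A⁻²
  E. T·m² = Wb·m⁻²·m² = kg·m²·s⁻²·A⁻¹
Only B. matches kg·m²·s⁻³·A⁻¹.

B.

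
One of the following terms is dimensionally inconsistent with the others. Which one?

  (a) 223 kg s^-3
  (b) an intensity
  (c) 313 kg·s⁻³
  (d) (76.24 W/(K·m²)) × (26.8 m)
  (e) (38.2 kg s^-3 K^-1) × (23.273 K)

(d)

Dimensions:
  (a) kg·s⁻³
  (b) [intensity] = kg·s⁻³
  (c) kg·s⁻³
  (d) [kg·s⁻³·K⁻¹] · [m] = kg·m·s⁻³·K⁻¹
  (e) [kg·s⁻³·K⁻¹] · [K] = kg·s⁻³
All reduce to kg·s⁻³ except (d), which is kg·m·s⁻³·K⁻¹.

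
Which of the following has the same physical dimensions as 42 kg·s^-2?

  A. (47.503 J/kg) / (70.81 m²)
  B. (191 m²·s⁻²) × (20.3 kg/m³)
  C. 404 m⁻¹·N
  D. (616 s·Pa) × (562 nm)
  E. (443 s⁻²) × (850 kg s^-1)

Reference: kg·s⁻².
Each option:
  A. [m²·s⁻²] / [m²] = s⁻²
  B. [m²·s⁻²] · [kg·m⁻³] = kg·m⁻¹·s⁻²
  C. N·m⁻¹ = kg·m·s⁻²·m⁻¹ = kg·s⁻²  ← same
  D. [kg·m⁻¹·s⁻¹] · [m] = kg·s⁻¹
  E. [s⁻²] · [kg·s⁻¹] = kg·s⁻³
Only C. matches kg·s⁻².

C.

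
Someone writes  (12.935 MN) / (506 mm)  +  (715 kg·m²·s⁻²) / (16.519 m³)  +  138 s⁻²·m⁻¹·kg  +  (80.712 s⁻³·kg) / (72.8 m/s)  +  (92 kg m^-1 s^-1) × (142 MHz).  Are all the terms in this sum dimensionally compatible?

Dimensions:
  (12.935 MN) / (506 mm):  [kg·m·s⁻²] / [m] = kg·s⁻²
  (715 kg·m²·s⁻²) / (16.519 m³):  [kg·m²·s⁻²] / [m³] = kg·m⁻¹·s⁻²
  138 s⁻²·m⁻¹·kg:  kg·m⁻¹·s⁻²
  (80.712 s⁻³·kg) / (72.8 m/s):  [kg·s⁻³] / [m·s⁻¹] = kg·m⁻¹·s⁻²
  (92 kg m^-1 s^-1) × (142 MHz):  [kg·m⁻¹·s⁻¹] · [s⁻¹] = kg·m⁻¹·s⁻²
The terms do not share a single dimension (kg·m⁻¹·s⁻² vs kg·s⁻²).

No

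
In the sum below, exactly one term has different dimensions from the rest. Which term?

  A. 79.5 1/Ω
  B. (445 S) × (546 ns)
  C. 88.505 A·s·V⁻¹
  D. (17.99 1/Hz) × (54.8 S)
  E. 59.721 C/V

A.

Work out the base dimensions of each:
  A. Ω⁻¹ = (V·A⁻¹)⁻¹ = kg⁻¹·m⁻²·s³·A²
  B. [kg⁻¹·m⁻²·s³·A²] · [s] = kg⁻¹·m⁻²·s⁴·A²
  C. A·s·V⁻¹ = A·s·(J·C⁻¹)⁻¹ = kg⁻¹·m⁻²·s⁴·A²
  D. [s] · [kg⁻¹·m⁻²·s³·A²] = kg⁻¹·m⁻²·s⁴·A²
  E. C·V⁻¹ = s·A·(J·C⁻¹)⁻¹ = kg⁻¹·m⁻²·s⁴·A²
All reduce to kg⁻¹·m⁻²·s⁴·A² except A., which is kg⁻¹·m⁻²·s³·A².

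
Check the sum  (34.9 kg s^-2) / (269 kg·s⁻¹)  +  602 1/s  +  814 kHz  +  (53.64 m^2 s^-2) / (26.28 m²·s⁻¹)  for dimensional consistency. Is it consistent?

Yes

Expand each in SI base units:
  (34.9 kg s^-2) / (269 kg·s⁻¹):  [kg·s⁻²] / [kg·s⁻¹] = s⁻¹
  602 1/s:  s⁻¹
  814 kHz:  Hz = s⁻¹
  (53.64 m^2 s^-2) / (26.28 m²·s⁻¹):  [m²·s⁻²] / [m²·s⁻¹] = s⁻¹
Every term reduces to s⁻¹.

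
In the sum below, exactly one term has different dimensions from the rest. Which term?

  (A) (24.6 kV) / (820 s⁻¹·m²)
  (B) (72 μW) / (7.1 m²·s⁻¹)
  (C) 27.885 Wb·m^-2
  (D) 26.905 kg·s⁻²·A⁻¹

(B)

In SI base units:
  (A) [kg·m²·s⁻³·A⁻¹] / [m²·s⁻¹] = kg·s⁻²·A⁻¹
  (B) [kg·m²·s⁻³] / [m²·s⁻¹] = kg·s⁻²
  (C) Wb·m⁻² = V·s·m⁻² = kg·s⁻²·A⁻¹
  (D) kg·s⁻²·A⁻¹
All reduce to kg·s⁻²·A⁻¹ except (B), which is kg·s⁻².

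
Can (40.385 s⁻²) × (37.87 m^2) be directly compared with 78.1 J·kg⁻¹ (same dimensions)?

Dimensions:
  (40.385 s⁻²) × (37.87 m^2):  [s⁻²] · [m²] = m²·s⁻²
  78.1 J·kg⁻¹:  J·kg⁻¹ = N·m·kg⁻¹ = m²·s⁻²
Both are m²·s⁻², so they have the same dimensions and can be added.

Yes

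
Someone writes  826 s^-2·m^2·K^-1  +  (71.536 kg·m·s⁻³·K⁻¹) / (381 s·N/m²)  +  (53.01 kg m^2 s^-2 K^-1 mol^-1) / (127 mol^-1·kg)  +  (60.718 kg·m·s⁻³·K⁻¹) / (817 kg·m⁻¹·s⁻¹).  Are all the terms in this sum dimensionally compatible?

Yes

Expand each in SI base units:
  826 s^-2·m^2·K^-1:  m²·s⁻²·K⁻¹
  (71.536 kg·m·s⁻³·K⁻¹) / (381 s·N/m²):  [kg·m·s⁻³·K⁻¹] / [kg·m⁻¹·s⁻¹] = m²·s⁻²·K⁻¹
  (53.01 kg m^2 s^-2 K^-1 mol^-1) / (127 mol^-1·kg):  [kg·m²·s⁻²·K⁻¹·mol⁻¹] / [kg·mol⁻¹] = m²·s⁻²·K⁻¹
  (60.718 kg·m·s⁻³·K⁻¹) / (817 kg·m⁻¹·s⁻¹):  [kg·m·s⁻³·K⁻¹] / [kg·m⁻¹·s⁻¹] = m²·s⁻²·K⁻¹
Every term reduces to m²·s⁻²·K⁻¹.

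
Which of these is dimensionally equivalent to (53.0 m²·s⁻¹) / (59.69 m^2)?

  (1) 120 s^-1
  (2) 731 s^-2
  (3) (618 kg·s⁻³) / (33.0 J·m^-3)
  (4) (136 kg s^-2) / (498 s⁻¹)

(1)

Reference: [m²·s⁻¹] / [m²] = s⁻¹.
Each option:
  (1) s⁻¹  ← same
  (2) s⁻²
  (3) [kg·s⁻³] / [kg·m⁻¹·s⁻²] = m·s⁻¹
  (4) [kg·s⁻²] / [s⁻¹] = kg·s⁻¹
Only (1) matches s⁻¹.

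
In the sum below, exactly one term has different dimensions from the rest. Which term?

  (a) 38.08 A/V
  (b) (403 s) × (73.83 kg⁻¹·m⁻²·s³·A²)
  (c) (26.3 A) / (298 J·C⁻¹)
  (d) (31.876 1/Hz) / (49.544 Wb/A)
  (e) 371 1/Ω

(b)

Expand each in SI base units:
  (a) A·V⁻¹ = A·(J·C⁻¹)⁻¹ = kg⁻¹·m⁻²·s³·A²
  (b) [s] · [kg⁻¹·m⁻²·s³·A²] = kg⁻¹·m⁻²·s⁴·A²
  (c) [A] / [kg·m²·s⁻³·A⁻¹] = kg⁻¹·m⁻²·s³·A²
  (d) [s] / [kg·m²·s⁻²·A⁻²] = kg⁻¹·m⁻²·s³·A²
  (e) Ω⁻¹ = (V·A⁻¹)⁻¹ = kg⁻¹·m⁻²·s³·A²
All reduce to kg⁻¹·m⁻²·s³·A² except (b), which is kg⁻¹·m⁻²·s⁴·A².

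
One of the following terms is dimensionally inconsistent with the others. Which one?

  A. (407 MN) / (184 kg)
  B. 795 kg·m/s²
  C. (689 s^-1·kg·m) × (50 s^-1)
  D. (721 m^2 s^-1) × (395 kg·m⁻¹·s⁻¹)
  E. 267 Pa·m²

Dimensions:
  A. [kg·m·s⁻²] / [kg] = m·s⁻²
  B. kg·m·s⁻²
  C. [kg·m·s⁻¹] · [s⁻¹] = kg·m·s⁻²
  D. [m²·s⁻¹] · [kg·m⁻¹·s⁻¹] = kg·m·s⁻²
  E. Pa·m² = N·m⁻²·m² = kg·m·s⁻²
All reduce to kg·m·s⁻² except A., which is m·s⁻².

A.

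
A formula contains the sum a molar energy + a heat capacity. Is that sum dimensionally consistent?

In SI base units:
  a molar energy:  [molar energy] = kg·m²·s⁻²·mol⁻¹
  a heat capacity:  [heat capacity] = kg·m²·s⁻²·K⁻¹
kg·m²·s⁻²·mol⁻¹ ≠ kg·m²·s⁻²·K⁻¹, so they cannot be added.

No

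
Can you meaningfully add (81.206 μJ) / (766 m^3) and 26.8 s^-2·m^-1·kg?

Yes

In SI base units:
  (81.206 μJ) / (766 m^3):  [kg·m²·s⁻²] / [m³] = kg·m⁻¹·s⁻²
  26.8 s^-2·m^-1·kg:  kg·m⁻¹·s⁻²
Both are kg·m⁻¹·s⁻², so they have the same dimensions and can be added.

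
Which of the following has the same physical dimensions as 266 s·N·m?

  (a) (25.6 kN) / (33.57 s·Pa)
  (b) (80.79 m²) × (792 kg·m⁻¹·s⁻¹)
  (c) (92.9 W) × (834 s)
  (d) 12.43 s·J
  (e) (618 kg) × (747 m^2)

(d)

Reference: N·m·s = kg·m·s⁻²·m·s = kg·m²·s⁻¹.
Each option:
  (a) [kg·m·s⁻²] / [kg·m⁻¹·s⁻¹] = m²·s⁻¹
  (b) [m²] · [kg·m⁻¹·s⁻¹] = kg·m·s⁻¹
  (c) [kg·m²·s⁻³] · [s] = kg·m²·s⁻²
  (d) J·s = N·m·s = kg·m²·s⁻¹  ← same
  (e) [kg] · [m²] = kg·m²
Only (d) matches kg·m²·s⁻¹.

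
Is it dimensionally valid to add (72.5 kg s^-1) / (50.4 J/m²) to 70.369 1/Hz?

Yes

In SI base units:
  (72.5 kg s^-1) / (50.4 J/m²):  [kg·s⁻¹] / [kg·s⁻²] = s
  70.369 1/Hz:  Hz⁻¹ = (s⁻¹)⁻¹ = s
Both are s, so they have the same dimensions and can be added.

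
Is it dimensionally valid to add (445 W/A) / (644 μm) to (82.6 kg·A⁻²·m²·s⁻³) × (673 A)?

No

In SI base units:
  (445 W/A) / (644 μm):  [kg·m²·s⁻³·A⁻¹] / [m] = kg·m·s⁻³·A⁻¹
  (82.6 kg·A⁻²·m²·s⁻³) × (673 A):  [kg·m²·s⁻³·A⁻²] · [A] = kg·m²·s⁻³·A⁻¹
kg·m·s⁻³·A⁻¹ ≠ kg·m²·s⁻³·A⁻¹, so they cannot be added.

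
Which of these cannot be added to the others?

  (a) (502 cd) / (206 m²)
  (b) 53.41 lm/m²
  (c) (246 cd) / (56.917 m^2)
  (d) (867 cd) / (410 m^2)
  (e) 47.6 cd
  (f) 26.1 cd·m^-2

Reduce each to base SI dimensions:
  (a) [cd] / [m²] = m⁻²·cd
  (b) lm·m⁻² = cd·m⁻² = m⁻²·cd
  (c) [cd] / [m²] = m⁻²·cd
  (d) [cd] / [m²] = m⁻²·cd
  (e) cd
  (f) cd·m⁻² = m⁻²·cd
All reduce to m⁻²·cd except (e), which is cd.

(e)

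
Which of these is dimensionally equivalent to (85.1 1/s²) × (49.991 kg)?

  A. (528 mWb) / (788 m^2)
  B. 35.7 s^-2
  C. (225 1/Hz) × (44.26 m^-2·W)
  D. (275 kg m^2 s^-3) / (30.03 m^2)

Reference: [s⁻²] · [kg] = kg·s⁻².
Each option:
  A. [kg·m²·s⁻²·A⁻¹] / [m²] = kg·s⁻²·A⁻¹
  B. s⁻²
  C. [s] · [kg·s⁻³] = kg·s⁻²  ← same
  D. [kg·m²·s⁻³] / [m²] = kg·s⁻³
Only C. matches kg·s⁻².

C.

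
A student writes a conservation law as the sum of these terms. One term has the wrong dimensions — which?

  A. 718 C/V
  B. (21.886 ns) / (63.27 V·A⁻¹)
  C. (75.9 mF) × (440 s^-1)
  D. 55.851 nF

C.

Dimensions:
  A. C·V⁻¹ = s·A·(J·C⁻¹)⁻¹ = kg⁻¹·m⁻²·s⁴·A²
  B. [s] / [kg·m²·s⁻³·A⁻²] = kg⁻¹·m⁻²·s⁴·A²
  C. [kg⁻¹·m⁻²·s⁴·A²] · [s⁻¹] = kg⁻¹·m⁻²·s³·A²
  D. F = C·V⁻¹ = kg⁻¹·m⁻²·s⁴·A²
All reduce to kg⁻¹·m⁻²·s⁴·A² except C., which is kg⁻¹·m⁻²·s³·A².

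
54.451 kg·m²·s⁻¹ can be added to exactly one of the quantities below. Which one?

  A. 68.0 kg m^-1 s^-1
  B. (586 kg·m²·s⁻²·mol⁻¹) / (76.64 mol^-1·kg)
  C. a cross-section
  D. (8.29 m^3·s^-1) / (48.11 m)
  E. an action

Reference: kg·m²·s⁻¹.
Each option:
  A. kg·m⁻¹·s⁻¹
  B. [kg·m²·s⁻²·mol⁻¹] / [kg·mol⁻¹] = m²·s⁻²
  C. [cross-section] = m²
  D. [m³·s⁻¹] / [m] = m²·s⁻¹
  E. [action] = kg·m²·s⁻¹  ← same
Only E. matches kg·m²·s⁻¹.

E.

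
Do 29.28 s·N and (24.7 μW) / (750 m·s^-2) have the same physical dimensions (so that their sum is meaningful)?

Expand each in SI base units:
  29.28 s·N:  N·s = kg·m·s⁻²·s = kg·m·s⁻¹
  (24.7 μW) / (750 m·s^-2):  [kg·m²·s⁻³] / [m·s⁻²] = kg·m·s⁻¹
Both are kg·m·s⁻¹, so they have the same dimensions and can be added.

Yes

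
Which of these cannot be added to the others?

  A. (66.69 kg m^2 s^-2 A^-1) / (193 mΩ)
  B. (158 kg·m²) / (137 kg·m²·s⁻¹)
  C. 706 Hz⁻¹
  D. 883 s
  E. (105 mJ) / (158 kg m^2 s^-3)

Work out the base dimensions of each:
  A. [kg·m²·s⁻²·A⁻¹] / [kg·m²·s⁻³·A⁻²] = s·A
  B. [kg·m²] / [kg·m²·s⁻¹] = s
  C. Hz⁻¹ = (s⁻¹)⁻¹ = s
  D. s
  E. [kg·m²·s⁻²] / [kg·m²·s⁻³] = s
All reduce to s except A., which is s·A.

A.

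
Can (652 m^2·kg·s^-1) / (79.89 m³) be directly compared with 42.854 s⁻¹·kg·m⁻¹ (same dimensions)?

Yes

Reduce each to base SI dimensions:
  (652 m^2·kg·s^-1) / (79.89 m³):  [kg·m²·s⁻¹] / [m³] = kg·m⁻¹·s⁻¹
  42.854 s⁻¹·kg·m⁻¹:  kg·m⁻¹·s⁻¹
Both are kg·m⁻¹·s⁻¹, so they have the same dimensions and can be added.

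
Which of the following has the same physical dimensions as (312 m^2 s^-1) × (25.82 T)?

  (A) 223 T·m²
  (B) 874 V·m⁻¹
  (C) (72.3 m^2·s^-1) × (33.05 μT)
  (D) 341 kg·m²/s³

(C)

Reference: [m²·s⁻¹] · [kg·s⁻²·A⁻¹] = kg·m²·s⁻³·A⁻¹.
Each option:
  (A) T·m² = Wb·m⁻²·m² = kg·m²·s⁻²·A⁻¹
  (B) V·m⁻¹ = J·C⁻¹·m⁻¹ = kg·m·s⁻³·A⁻¹
  (C) [m²·s⁻¹] · [kg·s⁻²·A⁻¹] = kg·m²·s⁻³·A⁻¹  ← same
  (D) kg·m²·s⁻³
Only (C) matches kg·m²·s⁻³·A⁻¹.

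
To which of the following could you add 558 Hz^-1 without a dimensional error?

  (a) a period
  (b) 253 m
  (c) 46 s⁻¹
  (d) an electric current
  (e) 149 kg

Reference: Hz⁻¹ = (s⁻¹)⁻¹ = s.
Each option:
  (a) [period] = s  ← same
  (b) m
  (c) s⁻¹
  (d) [electric current] = A
  (e) kg
Only (a) matches s.

(a)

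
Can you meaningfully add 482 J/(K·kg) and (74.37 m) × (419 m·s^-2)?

No

Expand each in SI base units:
  482 J/(K·kg):  J·kg⁻¹·K⁻¹ = N·m·kg⁻¹·K⁻¹ = m²·s⁻²·K⁻¹
  (74.37 m) × (419 m·s^-2):  [m] · [m·s⁻²] = m²·s⁻²
m²·s⁻²·K⁻¹ ≠ m²·s⁻², so they cannot be added.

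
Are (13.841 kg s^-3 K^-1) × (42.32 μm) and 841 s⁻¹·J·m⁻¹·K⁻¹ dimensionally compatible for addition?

Yes

In SI base units:
  (13.841 kg s^-3 K^-1) × (42.32 μm):  [kg·s⁻³·K⁻¹] · [m] = kg·m·s⁻³·K⁻¹
  841 s⁻¹·J·m⁻¹·K⁻¹:  J·s⁻¹·m⁻¹·K⁻¹ = N·m·s⁻¹·m⁻¹·K⁻¹ = kg·m·s⁻³·K⁻¹
Both are kg·m·s⁻³·K⁻¹, so they have the same dimensions and can be added.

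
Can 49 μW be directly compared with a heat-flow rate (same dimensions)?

Reduce each to base SI dimensions:
  49 μW:  W = J·s⁻¹ = kg·m²·s⁻³
  a heat-flow rate:  [heat-flow rate] = kg·m²·s⁻³
Both are kg·m²·s⁻³, so they have the same dimensions and can be added.

Yes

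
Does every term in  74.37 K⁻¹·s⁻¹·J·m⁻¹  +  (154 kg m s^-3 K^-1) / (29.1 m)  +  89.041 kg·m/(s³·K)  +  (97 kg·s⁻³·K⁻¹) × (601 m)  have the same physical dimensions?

No

Reduce each to base SI dimensions:
  74.37 K⁻¹·s⁻¹·J·m⁻¹:  J·s⁻¹·m⁻¹·K⁻¹ = N·m·s⁻¹·m⁻¹·K⁻¹ = kg·m·s⁻³·K⁻¹
  (154 kg m s^-3 K^-1) / (29.1 m):  [kg·m·s⁻³·K⁻¹] / [m] = kg·s⁻³·K⁻¹
  89.041 kg·m/(s³·K):  kg·m·s⁻³·K⁻¹
  (97 kg·s⁻³·K⁻¹) × (601 m):  [kg·s⁻³·K⁻¹] · [m] = kg·m·s⁻³·K⁻¹
The terms do not share a single dimension (kg·m·s⁻³·K⁻¹ vs kg·s⁻³·K⁻¹).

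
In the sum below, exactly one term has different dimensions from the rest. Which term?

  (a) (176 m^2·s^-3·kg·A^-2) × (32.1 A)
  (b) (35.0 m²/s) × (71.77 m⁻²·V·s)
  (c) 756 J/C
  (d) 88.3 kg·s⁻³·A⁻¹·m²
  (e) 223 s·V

In SI base units:
  (a) [kg·m²·s⁻³·A⁻²] · [A] = kg·m²·s⁻³·A⁻¹
  (b) [m²·s⁻¹] · [kg·s⁻²·A⁻¹] = kg·m²·s⁻³·A⁻¹
  (c) J·C⁻¹ = N·m·(s·A)⁻¹ = kg·m²·s⁻³·A⁻¹
  (d) kg·m²·s⁻³·A⁻¹
  (e) V·s = J·C⁻¹·s = kg·m²·s⁻²·A⁻¹
All reduce to kg·m²·s⁻³·A⁻¹ except (e), which is kg·m²·s⁻²·A⁻¹.

(e)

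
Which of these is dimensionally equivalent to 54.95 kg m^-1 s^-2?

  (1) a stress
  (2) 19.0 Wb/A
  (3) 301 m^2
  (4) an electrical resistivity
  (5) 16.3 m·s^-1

(1)

Reference: kg·m⁻¹·s⁻².
Each option:
  (1) [stress] = kg·m⁻¹·s⁻²  ← same
  (2) Wb·A⁻¹ = V·s·A⁻¹ = kg·m²·s⁻²·A⁻²
  (3) m²
  (4) [electrical resistivity] = kg·m³·s⁻³·A⁻²
  (5) m·s⁻¹
Only (1) matches kg·m⁻¹·s⁻².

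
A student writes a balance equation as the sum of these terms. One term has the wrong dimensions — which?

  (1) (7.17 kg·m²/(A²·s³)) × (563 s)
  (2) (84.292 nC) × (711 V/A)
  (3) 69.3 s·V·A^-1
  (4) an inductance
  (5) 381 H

Reduce each to base SI dimensions:
  (1) [kg·m²·s⁻³·A⁻²] · [s] = kg·m²·s⁻²·A⁻²
  (2) [s·A] · [kg·m²·s⁻³·A⁻²] = kg·m²·s⁻²·A⁻¹
  (3) V·s·A⁻¹ = J·C⁻¹·s·A⁻¹ = kg·m²·s⁻²·A⁻²
  (4) [inductance] = kg·m²·s⁻²·A⁻²
  (5) H = V·s·A⁻¹ = kg·m²·s⁻²·A⁻²
All reduce to kg·m²·s⁻²·A⁻² except (2), which is kg·m²·s⁻²·A⁻¹.

(2)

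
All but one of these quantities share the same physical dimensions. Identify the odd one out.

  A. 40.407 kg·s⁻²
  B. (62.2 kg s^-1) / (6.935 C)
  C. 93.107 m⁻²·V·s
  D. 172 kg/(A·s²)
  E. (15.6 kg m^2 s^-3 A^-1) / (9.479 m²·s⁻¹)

Work out the base dimensions of each:
  A. kg·s⁻²
  B. [kg·s⁻¹] / [s·A] = kg·s⁻²·A⁻¹
  C. V·s·m⁻² = J·C⁻¹·s·m⁻² = kg·s⁻²·A⁻¹
  D. kg·s⁻²·A⁻¹
  E. [kg·m²·s⁻³·A⁻¹] / [m²·s⁻¹] = kg·s⁻²·A⁻¹
All reduce to kg·s⁻²·A⁻¹ except A., which is kg·s⁻².

A.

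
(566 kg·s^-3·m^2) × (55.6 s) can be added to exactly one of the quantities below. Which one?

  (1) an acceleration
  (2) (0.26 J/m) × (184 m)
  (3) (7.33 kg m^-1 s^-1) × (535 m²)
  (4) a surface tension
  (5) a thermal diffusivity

Reference: [kg·m²·s⁻³] · [s] = kg·m²·s⁻².
Each option:
  (1) [acceleration] = m·s⁻²
  (2) [kg·m·s⁻²] · [m] = kg·m²·s⁻²  ← same
  (3) [kg·m⁻¹·s⁻¹] · [m²] = kg·m·s⁻¹
  (4) [surface tension] = kg·s⁻²
  (5) [thermal diffusivity] = m²·s⁻¹
Only (2) matches kg·m²·s⁻².

(2)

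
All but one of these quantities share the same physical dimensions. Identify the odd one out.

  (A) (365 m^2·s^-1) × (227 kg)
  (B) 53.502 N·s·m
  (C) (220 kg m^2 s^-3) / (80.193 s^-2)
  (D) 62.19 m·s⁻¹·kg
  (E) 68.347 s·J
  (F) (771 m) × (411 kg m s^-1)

(D)

Dimensions:
  (A) [m²·s⁻¹] · [kg] = kg·m²·s⁻¹
  (B) N·m·s = kg·m·s⁻²·m·s = kg·m²·s⁻¹
  (C) [kg·m²·s⁻³] / [s⁻²] = kg·m²·s⁻¹
  (D) kg·m·s⁻¹
  (E) J·s = N·m·s = kg·m²·s⁻¹
  (F) [m] · [kg·m·s⁻¹] = kg·m²·s⁻¹
All reduce to kg·m²·s⁻¹ except (D), which is kg·m·s⁻¹.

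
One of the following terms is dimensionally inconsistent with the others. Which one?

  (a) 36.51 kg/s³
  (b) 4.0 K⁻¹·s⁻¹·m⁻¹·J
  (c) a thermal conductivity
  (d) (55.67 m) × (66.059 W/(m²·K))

(a)

In SI base units:
  (a) kg·s⁻³
  (b) J·s⁻¹·m⁻¹·K⁻¹ = N·m·s⁻¹·m⁻¹·K⁻¹ = kg·m·s⁻³·K⁻¹
  (c) [thermal conductivity] = kg·m·s⁻³·K⁻¹
  (d) [m] · [kg·s⁻³·K⁻¹] = kg·m·s⁻³·K⁻¹
All reduce to kg·m·s⁻³·K⁻¹ except (a), which is kg·s⁻³.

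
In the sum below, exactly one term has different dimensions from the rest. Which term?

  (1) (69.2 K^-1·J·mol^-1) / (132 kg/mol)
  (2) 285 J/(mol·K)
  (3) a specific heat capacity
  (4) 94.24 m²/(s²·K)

(2)

Work out the base dimensions of each:
  (1) [kg·m²·s⁻²·K⁻¹·mol⁻¹] / [kg·mol⁻¹] = m²·s⁻²·K⁻¹
  (2) J·mol⁻¹·K⁻¹ = N·m·mol⁻¹·K⁻¹ = kg·m²·s⁻²·K⁻¹·mol⁻¹
  (3) [specific heat capacity] = m²·s⁻²·K⁻¹
  (4) m²·s⁻²·K⁻¹
All reduce to m²·s⁻²·K⁻¹ except (2), which is kg·m²·s⁻²·K⁻¹·mol⁻¹.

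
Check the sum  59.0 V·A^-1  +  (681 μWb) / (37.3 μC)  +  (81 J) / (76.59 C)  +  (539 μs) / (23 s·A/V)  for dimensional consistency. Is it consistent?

No

Expand each in SI base units:
  59.0 V·A^-1:  V·A⁻¹ = J·C⁻¹·A⁻¹ = kg·m²·s⁻³·A⁻²
  (681 μWb) / (37.3 μC):  [kg·m²·s⁻²·A⁻¹] / [s·A] = kg·m²·s⁻³·A⁻²
  (81 J) / (76.59 C):  [kg·m²·s⁻²] / [s·A] = kg·m²·s⁻³·A⁻¹
  (539 μs) / (23 s·A/V):  [s] / [kg⁻¹·m⁻²·s⁴·A²] = kg·m²·s⁻³·A⁻²
The terms do not share a single dimension (kg·m²·s⁻³·A⁻² vs kg·m²·s⁻³·A⁻¹).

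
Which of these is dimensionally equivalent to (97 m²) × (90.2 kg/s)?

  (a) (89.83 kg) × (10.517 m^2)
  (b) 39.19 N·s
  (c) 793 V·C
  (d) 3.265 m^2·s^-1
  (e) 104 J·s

Reference: [m²] · [kg·s⁻¹] = kg·m²·s⁻¹.
Each option:
  (a) [kg] · [m²] = kg·m²
  (b) N·s = kg·m·s⁻²·s = kg·m·s⁻¹
  (c) C·V = s·A·J·C⁻¹ = kg·m²·s⁻²
  (d) m²·s⁻¹
  (e) J·s = N·m·s = kg·m²·s⁻¹  ← same
Only (e) matches kg·m²·s⁻¹.

(e)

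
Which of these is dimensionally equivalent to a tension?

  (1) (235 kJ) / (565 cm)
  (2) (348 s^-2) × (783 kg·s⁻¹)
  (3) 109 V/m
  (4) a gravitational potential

Reference: [tension] = kg·m·s⁻².
Each option:
  (1) [kg·m²·s⁻²] / [m] = kg·m·s⁻²  ← same
  (2) [s⁻²] · [kg·s⁻¹] = kg·s⁻³
  (3) V·m⁻¹ = J·C⁻¹·m⁻¹ = kg·m·s⁻³·A⁻¹
  (4) [gravitational potential] = m²·s⁻²
Only (1) matches kg·m·s⁻².

(1)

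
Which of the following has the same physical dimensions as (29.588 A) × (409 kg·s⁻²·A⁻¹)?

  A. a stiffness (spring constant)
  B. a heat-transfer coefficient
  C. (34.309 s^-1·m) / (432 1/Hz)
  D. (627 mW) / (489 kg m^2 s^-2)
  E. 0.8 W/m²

A.

Reference: [A] · [kg·s⁻²·A⁻¹] = kg·s⁻².
Each option:
  A. [stiffness (spring constant)] = kg·s⁻²  ← same
  B. [heat-transfer coefficient] = kg·s⁻³·K⁻¹
  C. [m·s⁻¹] / [s] = m·s⁻²
  D. [kg·m²·s⁻³] / [kg·m²·s⁻²] = s⁻¹
  E. W·m⁻² = J·s⁻¹·m⁻² = kg·s⁻³
Only A. matches kg·s⁻².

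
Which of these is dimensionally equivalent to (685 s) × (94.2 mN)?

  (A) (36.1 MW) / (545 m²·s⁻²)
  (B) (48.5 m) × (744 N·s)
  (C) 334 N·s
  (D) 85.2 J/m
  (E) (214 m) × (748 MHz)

Reference: [s] · [kg·m·s⁻²] = kg·m·s⁻¹.
Each option:
  (A) [kg·m²·s⁻³] / [m²·s⁻²] = kg·s⁻¹
  (B) [m] · [kg·m·s⁻¹] = kg·m²·s⁻¹
  (C) N·s = kg·m·s⁻²·s = kg·m·s⁻¹  ← same
  (D) J·m⁻¹ = N·m·m⁻¹ = kg·m·s⁻²
  (E) [m] · [s⁻¹] = m·s⁻¹
Only (C) matches kg·m·s⁻¹.

(C)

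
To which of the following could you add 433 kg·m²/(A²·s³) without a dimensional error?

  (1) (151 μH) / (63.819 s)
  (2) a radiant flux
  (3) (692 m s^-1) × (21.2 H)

(1)

Reference: kg·m²·s⁻³·A⁻².
Each option:
  (1) [kg·m²·s⁻²·A⁻²] / [s] = kg·m²·s⁻³·A⁻²  ← same
  (2) [radiant flux] = kg·m²·s⁻³
  (3) [m·s⁻¹] · [kg·m²·s⁻²·A⁻²] = kg·m³·s⁻³·A⁻²
Only (1) matches kg·m²·s⁻³·A⁻².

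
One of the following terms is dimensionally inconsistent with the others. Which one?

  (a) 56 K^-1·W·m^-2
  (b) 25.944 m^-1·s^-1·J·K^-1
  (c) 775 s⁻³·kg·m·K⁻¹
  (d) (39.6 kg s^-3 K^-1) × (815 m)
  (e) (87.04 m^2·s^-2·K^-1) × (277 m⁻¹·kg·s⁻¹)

In SI base units:
  (a) W·m⁻²·K⁻¹ = J·s⁻¹·m⁻²·K⁻¹ = kg·s⁻³·K⁻¹
  (b) J·s⁻¹·m⁻¹·K⁻¹ = N·m·s⁻¹·m⁻¹·K⁻¹ = kg·m·s⁻³·K⁻¹
  (c) kg·m·s⁻³·K⁻¹
  (d) [kg·s⁻³·K⁻¹] · [m] = kg·m·s⁻³·K⁻¹
  (e) [m²·s⁻²·K⁻¹] · [kg·m⁻¹·s⁻¹] = kg·m·s⁻³·K⁻¹
All reduce to kg·m·s⁻³·K⁻¹ except (a), which is kg·s⁻³·K⁻¹.

(a)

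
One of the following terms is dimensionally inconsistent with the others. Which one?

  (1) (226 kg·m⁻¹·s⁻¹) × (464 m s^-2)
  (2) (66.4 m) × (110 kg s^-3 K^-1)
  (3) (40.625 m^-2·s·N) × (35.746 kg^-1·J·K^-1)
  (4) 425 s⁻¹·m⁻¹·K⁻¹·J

(1)

Work out the base dimensions of each:
  (1) [kg·m⁻¹·s⁻¹] · [m·s⁻²] = kg·s⁻³
  (2) [m] · [kg·s⁻³·K⁻¹] = kg·m·s⁻³·K⁻¹
  (3) [kg·m⁻¹·s⁻¹] · [m²·s⁻²·K⁻¹] = kg·m·s⁻³·K⁻¹
  (4) J·s⁻¹·m⁻¹·K⁻¹ = N·m·s⁻¹·m⁻¹·K⁻¹ = kg·m·s⁻³·K⁻¹
All reduce to kg·m·s⁻³·K⁻¹ except (1), which is kg·s⁻³.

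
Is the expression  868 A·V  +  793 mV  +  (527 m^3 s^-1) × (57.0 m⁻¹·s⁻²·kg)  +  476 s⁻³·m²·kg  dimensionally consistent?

No

Work out the base dimensions of each:
  868 A·V:  V·A = J·C⁻¹·A = kg·m²·s⁻³
  793 mV:  V = J·C⁻¹ = kg·m²·s⁻³·A⁻¹
  (527 m^3 s^-1) × (57.0 m⁻¹·s⁻²·kg):  [m³·s⁻¹] · [kg·m⁻¹·s⁻²] = kg·m²·s⁻³
  476 s⁻³·m²·kg:  kg·m²·s⁻³
The terms do not share a single dimension (kg·m²·s⁻³ vs kg·m²·s⁻³·A⁻¹).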